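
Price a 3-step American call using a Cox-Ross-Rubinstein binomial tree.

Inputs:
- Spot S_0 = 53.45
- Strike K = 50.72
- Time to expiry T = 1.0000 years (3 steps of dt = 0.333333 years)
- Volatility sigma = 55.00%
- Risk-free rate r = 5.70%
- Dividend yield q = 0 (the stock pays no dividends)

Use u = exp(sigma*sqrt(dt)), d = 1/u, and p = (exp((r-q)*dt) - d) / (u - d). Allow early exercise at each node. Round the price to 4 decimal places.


Answer: Price = V(0,0) = 14.7960

Derivation:
dt = T/N = 0.333333
u = exp(sigma*sqrt(dt)) = 1.373748; d = 1/u = 0.727936
p = (exp((r-q)*dt) - d) / (u - d) = 0.450976
Discount per step: exp(-r*dt) = 0.981179
Stock lattice S(k, i) with i counting down-moves:
  k=0: S(0,0) = 53.4500
  k=1: S(1,0) = 73.4268; S(1,1) = 38.9082
  k=2: S(2,0) = 100.8699; S(2,1) = 53.4500; S(2,2) = 28.3226
  k=3: S(3,0) = 138.5699; S(3,1) = 73.4268; S(3,2) = 38.9082; S(3,3) = 20.6171
Terminal payoffs V(N, i) = max(S_T - K, 0):
  V(3,0) = 87.849857; V(3,1) = 22.706822; V(3,2) = 0.000000; V(3,3) = 0.000000
Backward induction: V(k, i) = exp(-r*dt) * [p * V(k+1, i) + (1-p) * V(k+1, i+1)]; then take max(V_cont, immediate exercise) for American.
  V(2,0) = exp(-r*dt) * [p*87.849857 + (1-p)*22.706822] = 51.104520; exercise = 50.149937; V(2,0) = max -> 51.104520
  V(2,1) = exp(-r*dt) * [p*22.706822 + (1-p)*0.000000] = 10.047511; exercise = 2.730000; V(2,1) = max -> 10.047511
  V(2,2) = exp(-r*dt) * [p*0.000000 + (1-p)*0.000000] = 0.000000; exercise = 0.000000; V(2,2) = max -> 0.000000
  V(1,0) = exp(-r*dt) * [p*51.104520 + (1-p)*10.047511] = 28.025672; exercise = 22.706822; V(1,0) = max -> 28.025672
  V(1,1) = exp(-r*dt) * [p*10.047511 + (1-p)*0.000000] = 4.445910; exercise = 0.000000; V(1,1) = max -> 4.445910
  V(0,0) = exp(-r*dt) * [p*28.025672 + (1-p)*4.445910] = 14.796012; exercise = 2.730000; V(0,0) = max -> 14.796012


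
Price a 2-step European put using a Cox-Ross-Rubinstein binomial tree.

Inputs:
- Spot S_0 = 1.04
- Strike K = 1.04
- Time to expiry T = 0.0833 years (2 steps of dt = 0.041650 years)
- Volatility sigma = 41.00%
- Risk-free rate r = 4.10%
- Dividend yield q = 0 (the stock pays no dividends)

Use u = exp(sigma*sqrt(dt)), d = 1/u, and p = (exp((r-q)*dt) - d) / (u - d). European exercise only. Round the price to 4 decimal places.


Answer: Price = V(0,0) = 0.0417

Derivation:
dt = T/N = 0.041650
u = exp(sigma*sqrt(dt)) = 1.087275; d = 1/u = 0.919731
p = (exp((r-q)*dt) - d) / (u - d) = 0.489295
Discount per step: exp(-r*dt) = 0.998294
Stock lattice S(k, i) with i counting down-moves:
  k=0: S(0,0) = 1.0400
  k=1: S(1,0) = 1.1308; S(1,1) = 0.9565
  k=2: S(2,0) = 1.2295; S(2,1) = 1.0400; S(2,2) = 0.8797
Terminal payoffs V(N, i) = max(K - S_T, 0):
  V(2,0) = 0.000000; V(2,1) = 0.000000; V(2,2) = 0.160259
Backward induction: V(k, i) = exp(-r*dt) * [p * V(k+1, i) + (1-p) * V(k+1, i+1)].
  V(1,0) = exp(-r*dt) * [p*0.000000 + (1-p)*0.000000] = 0.000000
  V(1,1) = exp(-r*dt) * [p*0.000000 + (1-p)*0.160259] = 0.081705
  V(0,0) = exp(-r*dt) * [p*0.000000 + (1-p)*0.081705] = 0.041656


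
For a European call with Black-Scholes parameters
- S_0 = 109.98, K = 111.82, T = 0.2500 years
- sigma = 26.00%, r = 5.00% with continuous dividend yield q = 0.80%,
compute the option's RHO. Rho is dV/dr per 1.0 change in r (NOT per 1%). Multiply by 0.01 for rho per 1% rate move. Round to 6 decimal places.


d1 = 0.0181391960; d2 = -0.1118608040
phi(d1) = 0.3988766537; exp(-qT) = 0.9980019987; exp(-rT) = 0.9875778005
N(d2) = 0.4554668877
Rho = K*T*exp(-rT)*N(d2) = 111.8200 * 0.2500 * 0.9875778005 * 0.4554668877 = 12.574410

Answer: Rho = 12.574410


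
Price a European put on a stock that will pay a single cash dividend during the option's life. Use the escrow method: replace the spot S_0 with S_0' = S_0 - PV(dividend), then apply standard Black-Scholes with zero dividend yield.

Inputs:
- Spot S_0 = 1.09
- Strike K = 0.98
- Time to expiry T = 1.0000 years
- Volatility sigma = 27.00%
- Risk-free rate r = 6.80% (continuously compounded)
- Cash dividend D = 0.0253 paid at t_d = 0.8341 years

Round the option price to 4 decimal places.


PV(D) = D * exp(-r * t_d) = 0.0253 * 0.94485973 = 0.02390495
S_0' = S_0 - PV(D) = 1.0900 - 0.02390495 = 1.06609505
d1 = (ln(S_0'/K) + (r + sigma^2/2)*T) / (sigma*sqrt(T)) = 0.69872294
d2 = d1 - sigma*sqrt(T) = 0.42872294
exp(-rT) = 0.93426047
N(-d1) = 0.24236260; N(-d2) = 0.33406243
P = K * exp(-rT) * N(-d2) - S_0' * N(-d1) = 0.9800 * 0.93426047 * 0.33406243 - 1.06609505 * 0.24236260 = 0.0475

Answer: Price = 0.0475


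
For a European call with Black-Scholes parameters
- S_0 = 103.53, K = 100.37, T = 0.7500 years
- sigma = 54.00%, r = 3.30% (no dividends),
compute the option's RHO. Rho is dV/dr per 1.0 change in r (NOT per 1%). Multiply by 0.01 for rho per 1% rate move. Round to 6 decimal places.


Answer: Rho = 33.367949

Derivation:
d1 = 0.3530348666; d2 = -0.1146188515
phi(d1) = 0.3748402508; exp(-qT) = 1.0000000000; exp(-rT) = 0.9755537700
N(d2) = 0.4543736184
Rho = K*T*exp(-rT)*N(d2) = 100.3700 * 0.7500 * 0.9755537700 * 0.4543736184 = 33.367949


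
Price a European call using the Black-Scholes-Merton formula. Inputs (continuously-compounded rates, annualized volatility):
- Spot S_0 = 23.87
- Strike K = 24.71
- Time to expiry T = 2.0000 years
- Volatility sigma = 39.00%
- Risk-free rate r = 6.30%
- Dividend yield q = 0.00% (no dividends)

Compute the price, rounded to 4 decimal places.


d1 = (ln(S/K) + (r - q + 0.5*sigma^2) * T) / (sigma * sqrt(T)) = 0.44151461
d2 = d1 - sigma * sqrt(T) = -0.11002868
exp(-rT) = 0.88161485; exp(-qT) = 1.00000000
C = S_0 * exp(-qT) * N(d1) - K * exp(-rT) * N(d2)
N(d1) = 0.67057976; N(d2) = 0.45619332
C = 23.8700 * 1.00000000 * 0.67057976 - 24.7100 * 0.88161485 * 0.45619332 = 6.0687

Answer: Price = 6.0687


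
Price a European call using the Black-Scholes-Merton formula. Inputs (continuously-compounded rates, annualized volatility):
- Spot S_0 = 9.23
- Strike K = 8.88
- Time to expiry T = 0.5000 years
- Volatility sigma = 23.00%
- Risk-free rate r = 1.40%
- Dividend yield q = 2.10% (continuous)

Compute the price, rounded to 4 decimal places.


d1 = (ln(S/K) + (r - q + 0.5*sigma^2) * T) / (sigma * sqrt(T)) = 0.29749207
d2 = d1 - sigma * sqrt(T) = 0.13485751
exp(-rT) = 0.99302444; exp(-qT) = 0.98955493
C = S_0 * exp(-qT) * N(d1) - K * exp(-rT) * N(d2)
N(d1) = 0.61695457; N(d2) = 0.55363773
C = 9.2300 * 0.98955493 * 0.61695457 - 8.8800 * 0.99302444 * 0.55363773 = 0.7530

Answer: Price = 0.7530


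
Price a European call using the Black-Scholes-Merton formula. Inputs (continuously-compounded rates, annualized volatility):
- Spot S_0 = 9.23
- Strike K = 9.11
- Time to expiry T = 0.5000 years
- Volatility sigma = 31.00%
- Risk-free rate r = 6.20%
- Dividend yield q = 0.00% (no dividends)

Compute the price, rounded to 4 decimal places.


d1 = (ln(S/K) + (r - q + 0.5*sigma^2) * T) / (sigma * sqrt(T)) = 0.31072251
d2 = d1 - sigma * sqrt(T) = 0.09151940
exp(-rT) = 0.96947557; exp(-qT) = 1.00000000
C = S_0 * exp(-qT) * N(d1) - K * exp(-rT) * N(d2)
N(d1) = 0.62199421; N(d2) = 0.53646006
C = 9.2300 * 1.00000000 * 0.62199421 - 9.1100 * 0.96947557 * 0.53646006 = 1.0030

Answer: Price = 1.0030


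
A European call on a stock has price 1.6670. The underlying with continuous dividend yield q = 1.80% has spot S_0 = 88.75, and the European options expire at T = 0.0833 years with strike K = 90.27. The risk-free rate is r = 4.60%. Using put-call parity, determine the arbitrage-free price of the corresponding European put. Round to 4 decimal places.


Answer: Put price = 2.9747

Derivation:
Put-call parity: C - P = S_0 * exp(-qT) - K * exp(-rT).
S_0 * exp(-qT) = 88.7500 * 0.99850172 = 88.61702796
K * exp(-rT) = 90.2700 * 0.99617553 = 89.92476527
P = C - S*exp(-qT) + K*exp(-rT)
P = 1.6670 - 88.61702796 + 89.92476527 = 2.9747


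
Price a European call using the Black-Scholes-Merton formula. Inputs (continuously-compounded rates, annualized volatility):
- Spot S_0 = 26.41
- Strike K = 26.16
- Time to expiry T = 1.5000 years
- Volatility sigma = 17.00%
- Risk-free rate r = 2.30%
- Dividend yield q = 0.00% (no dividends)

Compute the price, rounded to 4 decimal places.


Answer: Price = 2.7587

Derivation:
d1 = (ln(S/K) + (r - q + 0.5*sigma^2) * T) / (sigma * sqrt(T)) = 0.31548563
d2 = d1 - sigma * sqrt(T) = 0.10727900
exp(-rT) = 0.96608834; exp(-qT) = 1.00000000
C = S_0 * exp(-qT) * N(d1) - K * exp(-rT) * N(d2)
N(d1) = 0.62380352; N(d2) = 0.54271618
C = 26.4100 * 1.00000000 * 0.62380352 - 26.1600 * 0.96608834 * 0.54271618 = 2.7587


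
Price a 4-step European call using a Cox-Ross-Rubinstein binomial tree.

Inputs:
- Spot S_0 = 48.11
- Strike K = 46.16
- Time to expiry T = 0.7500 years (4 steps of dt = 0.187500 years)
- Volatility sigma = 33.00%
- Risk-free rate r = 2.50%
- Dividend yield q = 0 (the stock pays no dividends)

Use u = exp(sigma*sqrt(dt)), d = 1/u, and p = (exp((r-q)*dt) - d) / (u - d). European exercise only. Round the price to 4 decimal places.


dt = T/N = 0.187500
u = exp(sigma*sqrt(dt)) = 1.153608; d = 1/u = 0.866846
p = (exp((r-q)*dt) - d) / (u - d) = 0.480722
Discount per step: exp(-r*dt) = 0.995323
Stock lattice S(k, i) with i counting down-moves:
  k=0: S(0,0) = 48.1100
  k=1: S(1,0) = 55.5001; S(1,1) = 41.7040
  k=2: S(2,0) = 64.0253; S(2,1) = 48.1100; S(2,2) = 36.1509
  k=3: S(3,0) = 73.8601; S(3,1) = 55.5001; S(3,2) = 41.7040; S(3,3) = 31.3372
  k=4: S(4,0) = 85.2056; S(4,1) = 64.0253; S(4,2) = 48.1100; S(4,3) = 36.1509; S(4,4) = 27.1646
Terminal payoffs V(N, i) = max(S_T - K, 0):
  V(4,0) = 39.045571; V(4,1) = 17.865308; V(4,2) = 1.950000; V(4,3) = 0.000000; V(4,4) = 0.000000
Backward induction: V(k, i) = exp(-r*dt) * [p * V(k+1, i) + (1-p) * V(k+1, i+1)].
  V(3,0) = exp(-r*dt) * [p*39.045571 + (1-p)*17.865308] = 27.915959
  V(3,1) = exp(-r*dt) * [p*17.865308 + (1-p)*1.950000] = 9.555937
  V(3,2) = exp(-r*dt) * [p*1.950000 + (1-p)*0.000000] = 0.933024
  V(3,3) = exp(-r*dt) * [p*0.000000 + (1-p)*0.000000] = 0.000000
  V(2,0) = exp(-r*dt) * [p*27.915959 + (1-p)*9.555937] = 18.296036
  V(2,1) = exp(-r*dt) * [p*9.555937 + (1-p)*0.933024] = 5.054497
  V(2,2) = exp(-r*dt) * [p*0.933024 + (1-p)*0.000000] = 0.446427
  V(1,0) = exp(-r*dt) * [p*18.296036 + (1-p)*5.054497] = 11.366587
  V(1,1) = exp(-r*dt) * [p*5.054497 + (1-p)*0.446427] = 2.649180
  V(0,0) = exp(-r*dt) * [p*11.366587 + (1-p)*2.649180] = 6.807841

Answer: Price = V(0,0) = 6.8078


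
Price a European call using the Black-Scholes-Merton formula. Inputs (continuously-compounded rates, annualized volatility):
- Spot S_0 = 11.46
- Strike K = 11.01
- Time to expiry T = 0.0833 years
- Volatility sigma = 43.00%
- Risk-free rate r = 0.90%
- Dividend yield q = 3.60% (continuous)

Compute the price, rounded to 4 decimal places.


d1 = (ln(S/K) + (r - q + 0.5*sigma^2) * T) / (sigma * sqrt(T)) = 0.36671020
d2 = d1 - sigma * sqrt(T) = 0.24260472
exp(-rT) = 0.99925058; exp(-qT) = 0.99700569
C = S_0 * exp(-qT) * N(d1) - K * exp(-rT) * N(d2)
N(d1) = 0.64308240; N(d2) = 0.59584419
C = 11.4600 * 0.99700569 * 0.64308240 - 11.0100 * 0.99925058 * 0.59584419 = 0.7923

Answer: Price = 0.7923


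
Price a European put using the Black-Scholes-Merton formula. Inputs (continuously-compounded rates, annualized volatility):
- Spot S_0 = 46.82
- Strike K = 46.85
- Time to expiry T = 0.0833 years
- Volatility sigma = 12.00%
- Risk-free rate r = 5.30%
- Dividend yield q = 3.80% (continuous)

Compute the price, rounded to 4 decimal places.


d1 = (ln(S/K) + (r - q + 0.5*sigma^2) * T) / (sigma * sqrt(T)) = 0.03489953
d2 = d1 - sigma * sqrt(T) = 0.00026544
exp(-rT) = 0.99559483; exp(-qT) = 0.99683960
P = K * exp(-rT) * N(-d2) - S_0 * exp(-qT) * N(-d1)
N(-d1) = 0.48607993; N(-d2) = 0.49989410
P = 46.8500 * 0.99559483 * 0.49989410 - 46.8200 * 0.99683960 * 0.48607993 = 0.6305

Answer: Price = 0.6305


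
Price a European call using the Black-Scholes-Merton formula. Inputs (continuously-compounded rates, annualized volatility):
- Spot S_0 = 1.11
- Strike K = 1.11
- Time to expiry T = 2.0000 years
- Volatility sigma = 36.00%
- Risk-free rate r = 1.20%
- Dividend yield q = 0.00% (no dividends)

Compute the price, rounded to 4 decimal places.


d1 = (ln(S/K) + (r - q + 0.5*sigma^2) * T) / (sigma * sqrt(T)) = 0.30169889
d2 = d1 - sigma * sqrt(T) = -0.20741799
exp(-rT) = 0.97628571; exp(-qT) = 1.00000000
C = S_0 * exp(-qT) * N(d1) - K * exp(-rT) * N(d2)
N(d1) = 0.61855919; N(d2) = 0.41784172
C = 1.1100 * 1.00000000 * 0.61855919 - 1.1100 * 0.97628571 * 0.41784172 = 0.2338

Answer: Price = 0.2338


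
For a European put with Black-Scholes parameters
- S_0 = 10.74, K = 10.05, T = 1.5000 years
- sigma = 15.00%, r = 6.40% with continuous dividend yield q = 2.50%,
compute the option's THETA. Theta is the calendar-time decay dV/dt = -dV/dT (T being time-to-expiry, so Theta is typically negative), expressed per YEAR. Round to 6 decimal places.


d1 = 0.7717387128; d2 = 0.5880269820
phi(d1) = 0.2961974893; exp(-qT) = 0.9631944177; exp(-rT) = 0.9084640161
Theta = -S*exp(-qT)*phi(d1)*sigma/(2*sqrt(T)) + r*K*exp(-rT)*N(-d2) - q*S*exp(-qT)*N(-d1)
N(-d1) = 0.2201345986; N(-d2) = 0.2782570911; sqrt(T) = 1.2247448714
Term 1 = -10.7400 * 0.9631944177 * 0.2961974893 * 0.1500 / (2 * 1.2247448714) = -0.1876356021
Term 2 = 0.0640 * 10.0500 * 0.9084640161 * 0.2782570911 = 0.1625923118
Term 3 = -0.0250 * 10.7400 * 0.9631944177 * 0.2201345986 = -0.0569307038
Theta = -0.1876356021 + (0.1625923118) + (-0.0569307038) = -0.081974

Answer: Theta = -0.081974


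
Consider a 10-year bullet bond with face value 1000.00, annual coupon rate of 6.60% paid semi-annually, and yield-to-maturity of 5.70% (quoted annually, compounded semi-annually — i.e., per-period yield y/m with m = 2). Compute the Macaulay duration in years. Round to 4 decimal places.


Coupon per period c = face * coupon_rate / m = 33.000000
Periods per year m = 2; per-period yield y/m = 0.028500
Number of cashflows N = 20
Cashflows (t years, CF_t, discount factor 1/(1+y/m)^(m*t), PV):
  t = 0.5000: CF_t = 33.000000, DF = 0.972290, PV = 32.085561
  t = 1.0000: CF_t = 33.000000, DF = 0.945347, PV = 31.196462
  t = 1.5000: CF_t = 33.000000, DF = 0.919152, PV = 30.332000
  t = 2.0000: CF_t = 33.000000, DF = 0.893682, PV = 29.491493
  t = 2.5000: CF_t = 33.000000, DF = 0.868917, PV = 28.674276
  t = 3.0000: CF_t = 33.000000, DF = 0.844840, PV = 27.879704
  t = 3.5000: CF_t = 33.000000, DF = 0.821429, PV = 27.107151
  t = 4.0000: CF_t = 33.000000, DF = 0.798667, PV = 26.356004
  t = 4.5000: CF_t = 33.000000, DF = 0.776536, PV = 25.625673
  t = 5.0000: CF_t = 33.000000, DF = 0.755018, PV = 24.915579
  t = 5.5000: CF_t = 33.000000, DF = 0.734096, PV = 24.225162
  t = 6.0000: CF_t = 33.000000, DF = 0.713754, PV = 23.553876
  t = 6.5000: CF_t = 33.000000, DF = 0.693976, PV = 22.901192
  t = 7.0000: CF_t = 33.000000, DF = 0.674745, PV = 22.266594
  t = 7.5000: CF_t = 33.000000, DF = 0.656048, PV = 21.649581
  t = 8.0000: CF_t = 33.000000, DF = 0.637869, PV = 21.049666
  t = 8.5000: CF_t = 33.000000, DF = 0.620193, PV = 20.466374
  t = 9.0000: CF_t = 33.000000, DF = 0.603007, PV = 19.899246
  t = 9.5000: CF_t = 33.000000, DF = 0.586298, PV = 19.347832
  t = 10.0000: CF_t = 1033.000000, DF = 0.570051, PV = 588.863181
Price P = sum_t PV_t = 1067.886608
Macaulay numerator sum_t t * PV_t:
  t * PV_t at t = 0.5000: 16.042781
  t * PV_t at t = 1.0000: 31.196462
  t * PV_t at t = 1.5000: 45.498000
  t * PV_t at t = 2.0000: 58.982986
  t * PV_t at t = 2.5000: 71.685690
  t * PV_t at t = 3.0000: 83.639113
  t * PV_t at t = 3.5000: 94.875027
  t * PV_t at t = 4.0000: 105.424018
  t * PV_t at t = 4.5000: 115.315527
  t * PV_t at t = 5.0000: 124.577894
  t * PV_t at t = 5.5000: 133.238389
  t * PV_t at t = 6.0000: 141.323257
  t * PV_t at t = 6.5000: 148.857749
  t * PV_t at t = 7.0000: 155.866160
  t * PV_t at t = 7.5000: 162.371859
  t * PV_t at t = 8.0000: 168.397326
  t * PV_t at t = 8.5000: 173.964179
  t * PV_t at t = 9.0000: 179.093210
  t * PV_t at t = 9.5000: 183.804407
  t * PV_t at t = 10.0000: 5888.631813
Macaulay duration D = (sum_t t * PV_t) / P = 8082.785847 / 1067.886608 = 7.568955

Answer: Macaulay duration = 7.5690 years


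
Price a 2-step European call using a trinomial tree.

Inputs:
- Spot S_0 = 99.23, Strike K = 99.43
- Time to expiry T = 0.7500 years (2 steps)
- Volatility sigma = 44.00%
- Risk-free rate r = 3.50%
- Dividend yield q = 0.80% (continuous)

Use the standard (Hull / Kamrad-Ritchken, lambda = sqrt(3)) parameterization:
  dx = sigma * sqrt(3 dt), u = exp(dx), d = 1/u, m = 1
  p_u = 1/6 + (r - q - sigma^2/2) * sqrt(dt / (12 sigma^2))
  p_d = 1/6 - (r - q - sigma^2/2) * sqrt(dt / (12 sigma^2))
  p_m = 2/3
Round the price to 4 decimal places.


dt = T/N = 0.375000; dx = sigma*sqrt(3*dt) = 0.466690
u = exp(dx) = 1.594708; d = 1/u = 0.627074
p_u = 0.138623, p_m = 0.666667, p_d = 0.194710
Discount per step: exp(-r*dt) = 0.986961
Stock lattice S(k, j) with j the centered position index:
  k=0: S(0,+0) = 99.2300
  k=1: S(1,-1) = 62.2246; S(1,+0) = 99.2300; S(1,+1) = 158.2428
  k=2: S(2,-2) = 39.0194; S(2,-1) = 62.2246; S(2,+0) = 99.2300; S(2,+1) = 158.2428; S(2,+2) = 252.3511
Terminal payoffs V(N, j) = max(S_T - K, 0):
  V(2,-2) = 0.000000; V(2,-1) = 0.000000; V(2,+0) = 0.000000; V(2,+1) = 58.812848; V(2,+2) = 152.921092
Backward induction: V(k, j) = exp(-r*dt) * [p_u * V(k+1, j+1) + p_m * V(k+1, j) + p_d * V(k+1, j-1)]
  V(1,-1) = exp(-r*dt) * [p_u*0.000000 + p_m*0.000000 + p_d*0.000000] = 0.000000
  V(1,+0) = exp(-r*dt) * [p_u*58.812848 + p_m*0.000000 + p_d*0.000000] = 8.046533
  V(1,+1) = exp(-r*dt) * [p_u*152.921092 + p_m*58.812848 + p_d*0.000000] = 59.619353
  V(0,+0) = exp(-r*dt) * [p_u*59.619353 + p_m*8.046533 + p_d*0.000000] = 13.451284

Answer: Price = V(0,0) = 13.4513


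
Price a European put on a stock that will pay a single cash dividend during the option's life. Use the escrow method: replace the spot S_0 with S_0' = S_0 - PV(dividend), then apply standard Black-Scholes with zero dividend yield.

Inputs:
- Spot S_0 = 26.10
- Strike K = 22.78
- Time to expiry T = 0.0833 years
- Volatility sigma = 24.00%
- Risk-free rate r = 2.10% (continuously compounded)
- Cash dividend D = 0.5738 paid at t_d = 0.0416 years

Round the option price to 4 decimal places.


Answer: Price = 0.0329

Derivation:
PV(D) = D * exp(-r * t_d) = 0.5738 * 0.99912678 = 0.57329895
S_0' = S_0 - PV(D) = 26.1000 - 0.57329895 = 25.52670105
d1 = (ln(S_0'/K) + (r + sigma^2/2)*T) / (sigma*sqrt(T)) = 1.70338525
d2 = d1 - sigma*sqrt(T) = 1.63411707
exp(-rT) = 0.99825223
N(-d1) = 0.04424800; N(-d2) = 0.05111714
P = K * exp(-rT) * N(-d2) - S_0' * N(-d1) = 22.7800 * 0.99825223 * 0.05111714 - 25.52670105 * 0.04424800 = 0.0329


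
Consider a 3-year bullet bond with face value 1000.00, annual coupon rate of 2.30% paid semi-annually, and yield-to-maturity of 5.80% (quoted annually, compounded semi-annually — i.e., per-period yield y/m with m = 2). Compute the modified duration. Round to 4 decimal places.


Coupon per period c = face * coupon_rate / m = 11.500000
Periods per year m = 2; per-period yield y/m = 0.029000
Number of cashflows N = 6
Cashflows (t years, CF_t, discount factor 1/(1+y/m)^(m*t), PV):
  t = 0.5000: CF_t = 11.500000, DF = 0.971817, PV = 11.175899
  t = 1.0000: CF_t = 11.500000, DF = 0.944429, PV = 10.860932
  t = 1.5000: CF_t = 11.500000, DF = 0.917812, PV = 10.554842
  t = 2.0000: CF_t = 11.500000, DF = 0.891946, PV = 10.257378
  t = 2.5000: CF_t = 11.500000, DF = 0.866808, PV = 9.968297
  t = 3.0000: CF_t = 1011.500000, DF = 0.842379, PV = 852.066790
Price P = sum_t PV_t = 904.884137
First compute Macaulay numerator sum_t t * PV_t:
  t * PV_t at t = 0.5000: 5.587949
  t * PV_t at t = 1.0000: 10.860932
  t * PV_t at t = 1.5000: 15.832262
  t * PV_t at t = 2.0000: 20.514755
  t * PV_t at t = 2.5000: 24.920742
  t * PV_t at t = 3.0000: 2556.200369
Macaulay duration D = 2633.917010 / 904.884137 = 2.910778
Modified duration = D / (1 + y/m) = 2.910778 / (1 + 0.029000) = 2.828745

Answer: Modified duration = 2.8287


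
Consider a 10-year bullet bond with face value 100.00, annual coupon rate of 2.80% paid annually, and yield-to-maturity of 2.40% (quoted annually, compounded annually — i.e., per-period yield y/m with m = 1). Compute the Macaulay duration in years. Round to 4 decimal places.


Coupon per period c = face * coupon_rate / m = 2.800000
Periods per year m = 1; per-period yield y/m = 0.024000
Number of cashflows N = 10
Cashflows (t years, CF_t, discount factor 1/(1+y/m)^(m*t), PV):
  t = 1.0000: CF_t = 2.800000, DF = 0.976562, PV = 2.734375
  t = 2.0000: CF_t = 2.800000, DF = 0.953674, PV = 2.670288
  t = 3.0000: CF_t = 2.800000, DF = 0.931323, PV = 2.607703
  t = 4.0000: CF_t = 2.800000, DF = 0.909495, PV = 2.546585
  t = 5.0000: CF_t = 2.800000, DF = 0.888178, PV = 2.486900
  t = 6.0000: CF_t = 2.800000, DF = 0.867362, PV = 2.428613
  t = 7.0000: CF_t = 2.800000, DF = 0.847033, PV = 2.371692
  t = 8.0000: CF_t = 2.800000, DF = 0.827181, PV = 2.316106
  t = 9.0000: CF_t = 2.800000, DF = 0.807794, PV = 2.261822
  t = 10.0000: CF_t = 102.800000, DF = 0.788861, PV = 81.094901
Price P = sum_t PV_t = 103.518985
Macaulay numerator sum_t t * PV_t:
  t * PV_t at t = 1.0000: 2.734375
  t * PV_t at t = 2.0000: 5.340576
  t * PV_t at t = 3.0000: 7.823110
  t * PV_t at t = 4.0000: 10.186341
  t * PV_t at t = 5.0000: 12.434498
  t * PV_t at t = 6.0000: 14.571677
  t * PV_t at t = 7.0000: 16.601846
  t * PV_t at t = 8.0000: 18.528846
  t * PV_t at t = 9.0000: 20.356398
  t * PV_t at t = 10.0000: 810.949011
Macaulay duration D = (sum_t t * PV_t) / P = 919.526676 / 103.518985 = 8.882686

Answer: Macaulay duration = 8.8827 years


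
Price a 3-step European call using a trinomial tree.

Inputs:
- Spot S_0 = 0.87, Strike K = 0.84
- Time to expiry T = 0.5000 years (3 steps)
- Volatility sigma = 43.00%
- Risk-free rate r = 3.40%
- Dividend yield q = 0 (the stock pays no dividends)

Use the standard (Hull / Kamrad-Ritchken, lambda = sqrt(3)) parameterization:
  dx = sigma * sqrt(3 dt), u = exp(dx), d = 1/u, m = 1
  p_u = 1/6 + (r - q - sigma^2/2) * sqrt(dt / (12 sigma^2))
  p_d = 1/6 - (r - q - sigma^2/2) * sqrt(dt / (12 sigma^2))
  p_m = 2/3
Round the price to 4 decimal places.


Answer: Price = V(0,0) = 0.1214

Derivation:
dt = T/N = 0.166667; dx = sigma*sqrt(3*dt) = 0.304056
u = exp(dx) = 1.355345; d = 1/u = 0.737820
p_u = 0.150647, p_m = 0.666667, p_d = 0.182686
Discount per step: exp(-r*dt) = 0.994349
Stock lattice S(k, j) with j the centered position index:
  k=0: S(0,+0) = 0.8700
  k=1: S(1,-1) = 0.6419; S(1,+0) = 0.8700; S(1,+1) = 1.1792
  k=2: S(2,-2) = 0.4736; S(2,-1) = 0.6419; S(2,+0) = 0.8700; S(2,+1) = 1.1792; S(2,+2) = 1.5982
  k=3: S(3,-3) = 0.3494; S(3,-2) = 0.4736; S(3,-1) = 0.6419; S(3,+0) = 0.8700; S(3,+1) = 1.1792; S(3,+2) = 1.5982; S(3,+3) = 2.1661
Terminal payoffs V(N, j) = max(S_T - K, 0):
  V(3,-3) = 0.000000; V(3,-2) = 0.000000; V(3,-1) = 0.000000; V(3,+0) = 0.030000; V(3,+1) = 0.339150; V(3,+2) = 0.758155; V(3,+3) = 1.326051
Backward induction: V(k, j) = exp(-r*dt) * [p_u * V(k+1, j+1) + p_m * V(k+1, j) + p_d * V(k+1, j-1)]
  V(2,-2) = exp(-r*dt) * [p_u*0.000000 + p_m*0.000000 + p_d*0.000000] = 0.000000
  V(2,-1) = exp(-r*dt) * [p_u*0.030000 + p_m*0.000000 + p_d*0.000000] = 0.004494
  V(2,+0) = exp(-r*dt) * [p_u*0.339150 + p_m*0.030000 + p_d*0.000000] = 0.070690
  V(2,+1) = exp(-r*dt) * [p_u*0.758155 + p_m*0.339150 + p_d*0.030000] = 0.343840
  V(2,+2) = exp(-r*dt) * [p_u*1.326051 + p_m*0.758155 + p_d*0.339150] = 0.762825
  V(1,-1) = exp(-r*dt) * [p_u*0.070690 + p_m*0.004494 + p_d*0.000000] = 0.013568
  V(1,+0) = exp(-r*dt) * [p_u*0.343840 + p_m*0.070690 + p_d*0.004494] = 0.099183
  V(1,+1) = exp(-r*dt) * [p_u*0.762825 + p_m*0.343840 + p_d*0.070690] = 0.355041
  V(0,+0) = exp(-r*dt) * [p_u*0.355041 + p_m*0.099183 + p_d*0.013568] = 0.121397


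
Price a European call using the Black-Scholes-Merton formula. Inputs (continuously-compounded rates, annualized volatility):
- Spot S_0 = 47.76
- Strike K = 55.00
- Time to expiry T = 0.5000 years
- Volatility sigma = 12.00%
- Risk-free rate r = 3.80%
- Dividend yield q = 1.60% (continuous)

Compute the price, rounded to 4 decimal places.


d1 = (ln(S/K) + (r - q + 0.5*sigma^2) * T) / (sigma * sqrt(T)) = -1.49134378
d2 = d1 - sigma * sqrt(T) = -1.57619660
exp(-rT) = 0.98117936; exp(-qT) = 0.99203191
C = S_0 * exp(-qT) * N(d1) - K * exp(-rT) * N(d2)
N(d1) = 0.06793563; N(d2) = 0.05749025
C = 47.7600 * 0.99203191 * 0.06793563 - 55.0000 * 0.98117936 * 0.05749025 = 0.1163

Answer: Price = 0.1163


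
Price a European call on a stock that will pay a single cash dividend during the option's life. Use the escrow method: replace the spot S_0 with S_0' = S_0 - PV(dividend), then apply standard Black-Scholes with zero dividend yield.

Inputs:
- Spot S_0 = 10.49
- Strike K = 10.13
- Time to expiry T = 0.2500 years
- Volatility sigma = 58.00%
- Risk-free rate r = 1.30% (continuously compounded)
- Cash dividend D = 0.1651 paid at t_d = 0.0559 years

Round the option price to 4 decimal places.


Answer: Price = 1.2946

Derivation:
PV(D) = D * exp(-r * t_d) = 0.1651 * 0.99927356 = 0.16498007
S_0' = S_0 - PV(D) = 10.4900 - 0.16498007 = 10.32501993
d1 = (ln(S_0'/K) + (r + sigma^2/2)*T) / (sigma*sqrt(T)) = 0.22196121
d2 = d1 - sigma*sqrt(T) = -0.06803879
exp(-rT) = 0.99675528
N(d1) = 0.58782796; N(d2) = 0.47287738
C = S_0' * N(d1) - K * exp(-rT) * N(d2) = 10.32501993 * 0.58782796 - 10.1300 * 0.99675528 * 0.47287738 = 1.2946


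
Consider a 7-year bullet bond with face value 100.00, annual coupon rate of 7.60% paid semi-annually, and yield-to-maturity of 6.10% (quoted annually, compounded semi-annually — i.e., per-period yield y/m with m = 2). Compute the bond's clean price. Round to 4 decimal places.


Answer: Price = 108.4433

Derivation:
Coupon per period c = face * coupon_rate / m = 3.800000
Periods per year m = 2; per-period yield y/m = 0.030500
Number of cashflows N = 14
Cashflows (t years, CF_t, discount factor 1/(1+y/m)^(m*t), PV):
  t = 0.5000: CF_t = 3.800000, DF = 0.970403, PV = 3.687530
  t = 1.0000: CF_t = 3.800000, DF = 0.941681, PV = 3.578389
  t = 1.5000: CF_t = 3.800000, DF = 0.913810, PV = 3.472479
  t = 2.0000: CF_t = 3.800000, DF = 0.886764, PV = 3.369703
  t = 2.5000: CF_t = 3.800000, DF = 0.860518, PV = 3.269969
  t = 3.0000: CF_t = 3.800000, DF = 0.835049, PV = 3.173187
  t = 3.5000: CF_t = 3.800000, DF = 0.810334, PV = 3.079269
  t = 4.0000: CF_t = 3.800000, DF = 0.786350, PV = 2.988131
  t = 4.5000: CF_t = 3.800000, DF = 0.763076, PV = 2.899690
  t = 5.0000: CF_t = 3.800000, DF = 0.740491, PV = 2.813867
  t = 5.5000: CF_t = 3.800000, DF = 0.718575, PV = 2.730585
  t = 6.0000: CF_t = 3.800000, DF = 0.697307, PV = 2.649767
  t = 6.5000: CF_t = 3.800000, DF = 0.676669, PV = 2.571341
  t = 7.0000: CF_t = 103.800000, DF = 0.656641, PV = 68.159345
Price P = sum_t PV_t = 108.443252


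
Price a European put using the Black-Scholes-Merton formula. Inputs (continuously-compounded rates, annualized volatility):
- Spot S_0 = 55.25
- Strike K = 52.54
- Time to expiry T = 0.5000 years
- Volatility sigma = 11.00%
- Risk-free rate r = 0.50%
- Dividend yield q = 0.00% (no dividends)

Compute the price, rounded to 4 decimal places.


Answer: Price = 0.6196

Derivation:
d1 = (ln(S/K) + (r - q + 0.5*sigma^2) * T) / (sigma * sqrt(T)) = 0.71763054
d2 = d1 - sigma * sqrt(T) = 0.63984879
exp(-rT) = 0.99750312; exp(-qT) = 1.00000000
P = K * exp(-rT) * N(-d2) - S_0 * exp(-qT) * N(-d1)
N(-d1) = 0.23649256; N(-d2) = 0.26113545
P = 52.5400 * 0.99750312 * 0.26113545 - 55.2500 * 1.00000000 * 0.23649256 = 0.6196


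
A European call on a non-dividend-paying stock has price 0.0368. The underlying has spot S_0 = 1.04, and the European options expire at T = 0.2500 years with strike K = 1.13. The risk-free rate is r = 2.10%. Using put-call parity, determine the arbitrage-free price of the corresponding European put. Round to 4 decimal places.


Answer: Put price = 0.1209

Derivation:
Put-call parity: C - P = S_0 * exp(-qT) - K * exp(-rT).
S_0 * exp(-qT) = 1.0400 * 1.00000000 = 1.04000000
K * exp(-rT) = 1.1300 * 0.99476376 = 1.12408305
P = C - S*exp(-qT) + K*exp(-rT)
P = 0.0368 - 1.04000000 + 1.12408305 = 0.1209


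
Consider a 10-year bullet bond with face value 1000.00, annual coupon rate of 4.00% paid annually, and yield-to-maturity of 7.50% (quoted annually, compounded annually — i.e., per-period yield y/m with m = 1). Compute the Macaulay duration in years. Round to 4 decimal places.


Answer: Macaulay duration = 8.1600 years

Derivation:
Coupon per period c = face * coupon_rate / m = 40.000000
Periods per year m = 1; per-period yield y/m = 0.075000
Number of cashflows N = 10
Cashflows (t years, CF_t, discount factor 1/(1+y/m)^(m*t), PV):
  t = 1.0000: CF_t = 40.000000, DF = 0.930233, PV = 37.209302
  t = 2.0000: CF_t = 40.000000, DF = 0.865333, PV = 34.613304
  t = 3.0000: CF_t = 40.000000, DF = 0.804961, PV = 32.198423
  t = 4.0000: CF_t = 40.000000, DF = 0.748801, PV = 29.952021
  t = 5.0000: CF_t = 40.000000, DF = 0.696559, PV = 27.862345
  t = 6.0000: CF_t = 40.000000, DF = 0.647962, PV = 25.918461
  t = 7.0000: CF_t = 40.000000, DF = 0.602755, PV = 24.110196
  t = 8.0000: CF_t = 40.000000, DF = 0.560702, PV = 22.428089
  t = 9.0000: CF_t = 40.000000, DF = 0.521583, PV = 20.863339
  t = 10.0000: CF_t = 1040.000000, DF = 0.485194, PV = 504.601685
Price P = sum_t PV_t = 759.757167
Macaulay numerator sum_t t * PV_t:
  t * PV_t at t = 1.0000: 37.209302
  t * PV_t at t = 2.0000: 69.226609
  t * PV_t at t = 3.0000: 96.595268
  t * PV_t at t = 4.0000: 119.808085
  t * PV_t at t = 5.0000: 139.311726
  t * PV_t at t = 6.0000: 155.510764
  t * PV_t at t = 7.0000: 168.771372
  t * PV_t at t = 8.0000: 179.424715
  t * PV_t at t = 9.0000: 187.770050
  t * PV_t at t = 10.0000: 5046.016854
Macaulay duration D = (sum_t t * PV_t) / P = 6199.644747 / 759.757167 = 8.160035


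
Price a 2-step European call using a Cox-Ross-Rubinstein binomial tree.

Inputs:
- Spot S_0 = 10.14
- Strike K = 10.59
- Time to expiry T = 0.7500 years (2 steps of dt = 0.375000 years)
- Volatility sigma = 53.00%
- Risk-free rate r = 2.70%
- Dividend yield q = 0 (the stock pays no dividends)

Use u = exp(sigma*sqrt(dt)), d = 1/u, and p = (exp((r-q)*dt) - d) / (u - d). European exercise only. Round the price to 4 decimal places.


dt = T/N = 0.375000
u = exp(sigma*sqrt(dt)) = 1.383418; d = 1/u = 0.722847
p = (exp((r-q)*dt) - d) / (u - d) = 0.434971
Discount per step: exp(-r*dt) = 0.989926
Stock lattice S(k, i) with i counting down-moves:
  k=0: S(0,0) = 10.1400
  k=1: S(1,0) = 14.0279; S(1,1) = 7.3297
  k=2: S(2,0) = 19.4064; S(2,1) = 10.1400; S(2,2) = 5.2982
Terminal payoffs V(N, i) = max(S_T - K, 0):
  V(2,0) = 8.816398; V(2,1) = 0.000000; V(2,2) = 0.000000
Backward induction: V(k, i) = exp(-r*dt) * [p * V(k+1, i) + (1-p) * V(k+1, i+1)].
  V(1,0) = exp(-r*dt) * [p*8.816398 + (1-p)*0.000000] = 3.796245
  V(1,1) = exp(-r*dt) * [p*0.000000 + (1-p)*0.000000] = 0.000000
  V(0,0) = exp(-r*dt) * [p*3.796245 + (1-p)*0.000000] = 1.634622

Answer: Price = V(0,0) = 1.6346


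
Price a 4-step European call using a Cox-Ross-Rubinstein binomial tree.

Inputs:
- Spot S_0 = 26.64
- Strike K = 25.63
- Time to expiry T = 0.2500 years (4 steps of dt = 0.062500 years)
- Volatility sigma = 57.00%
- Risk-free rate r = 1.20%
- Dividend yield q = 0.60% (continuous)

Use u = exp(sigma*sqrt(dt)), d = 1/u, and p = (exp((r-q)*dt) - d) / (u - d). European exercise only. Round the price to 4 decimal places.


dt = T/N = 0.062500
u = exp(sigma*sqrt(dt)) = 1.153153; d = 1/u = 0.867188
p = (exp((r-q)*dt) - d) / (u - d) = 0.465747
Discount per step: exp(-r*dt) = 0.999250
Stock lattice S(k, i) with i counting down-moves:
  k=0: S(0,0) = 26.6400
  k=1: S(1,0) = 30.7200; S(1,1) = 23.1019
  k=2: S(2,0) = 35.4249; S(2,1) = 26.6400; S(2,2) = 20.0337
  k=3: S(3,0) = 40.8503; S(3,1) = 30.7200; S(3,2) = 23.1019; S(3,3) = 17.3729
  k=4: S(4,0) = 47.1066; S(4,1) = 35.4249; S(4,2) = 26.6400; S(4,3) = 20.0337; S(4,4) = 15.0656
Terminal payoffs V(N, i) = max(S_T - K, 0):
  V(4,0) = 21.476634; V(4,1) = 9.794860; V(4,2) = 1.010000; V(4,3) = 0.000000; V(4,4) = 0.000000
Backward induction: V(k, i) = exp(-r*dt) * [p * V(k+1, i) + (1-p) * V(k+1, i+1)].
  V(3,0) = exp(-r*dt) * [p*21.476634 + (1-p)*9.794860] = 15.224186
  V(3,1) = exp(-r*dt) * [p*9.794860 + (1-p)*1.010000] = 5.097696
  V(3,2) = exp(-r*dt) * [p*1.010000 + (1-p)*0.000000] = 0.470052
  V(3,3) = exp(-r*dt) * [p*0.000000 + (1-p)*0.000000] = 0.000000
  V(2,0) = exp(-r*dt) * [p*15.224186 + (1-p)*5.097696] = 9.806718
  V(2,1) = exp(-r*dt) * [p*5.097696 + (1-p)*0.470052] = 2.623393
  V(2,2) = exp(-r*dt) * [p*0.470052 + (1-p)*0.000000] = 0.218761
  V(1,0) = exp(-r*dt) * [p*9.806718 + (1-p)*2.623393] = 5.964528
  V(1,1) = exp(-r*dt) * [p*2.623393 + (1-p)*0.218761] = 1.337707
  V(0,0) = exp(-r*dt) * [p*5.964528 + (1-p)*1.337707] = 3.490016

Answer: Price = V(0,0) = 3.4900


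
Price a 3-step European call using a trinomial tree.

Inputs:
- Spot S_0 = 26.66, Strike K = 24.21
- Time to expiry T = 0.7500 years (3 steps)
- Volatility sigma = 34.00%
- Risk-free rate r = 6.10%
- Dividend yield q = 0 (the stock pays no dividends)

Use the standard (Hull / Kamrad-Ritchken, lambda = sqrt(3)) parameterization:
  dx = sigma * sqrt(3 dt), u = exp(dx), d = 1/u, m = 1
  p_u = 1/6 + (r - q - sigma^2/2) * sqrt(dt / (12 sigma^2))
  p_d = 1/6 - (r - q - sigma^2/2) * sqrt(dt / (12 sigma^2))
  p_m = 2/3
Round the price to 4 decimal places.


Answer: Price = V(0,0) = 5.0542

Derivation:
dt = T/N = 0.250000; dx = sigma*sqrt(3*dt) = 0.294449
u = exp(dx) = 1.342386; d = 1/u = 0.744942
p_u = 0.168025, p_m = 0.666667, p_d = 0.165308
Discount per step: exp(-r*dt) = 0.984866
Stock lattice S(k, j) with j the centered position index:
  k=0: S(0,+0) = 26.6600
  k=1: S(1,-1) = 19.8602; S(1,+0) = 26.6600; S(1,+1) = 35.7880
  k=2: S(2,-2) = 14.7947; S(2,-1) = 19.8602; S(2,+0) = 26.6600; S(2,+1) = 35.7880; S(2,+2) = 48.0413
  k=3: S(3,-3) = 11.0212; S(3,-2) = 14.7947; S(3,-1) = 19.8602; S(3,+0) = 26.6600; S(3,+1) = 35.7880; S(3,+2) = 48.0413; S(3,+3) = 64.4900
Terminal payoffs V(N, j) = max(S_T - K, 0):
  V(3,-3) = 0.000000; V(3,-2) = 0.000000; V(3,-1) = 0.000000; V(3,+0) = 2.450000; V(3,+1) = 11.578011; V(3,+2) = 23.831326; V(3,+3) = 40.280003
Backward induction: V(k, j) = exp(-r*dt) * [p_u * V(k+1, j+1) + p_m * V(k+1, j) + p_d * V(k+1, j-1)]
  V(2,-2) = exp(-r*dt) * [p_u*0.000000 + p_m*0.000000 + p_d*0.000000] = 0.000000
  V(2,-1) = exp(-r*dt) * [p_u*2.450000 + p_m*0.000000 + p_d*0.000000] = 0.405431
  V(2,+0) = exp(-r*dt) * [p_u*11.578011 + p_m*2.450000 + p_d*0.000000] = 3.524569
  V(2,+1) = exp(-r*dt) * [p_u*23.831326 + p_m*11.578011 + p_d*2.450000] = 11.944393
  V(2,+2) = exp(-r*dt) * [p_u*40.280003 + p_m*23.831326 + p_d*11.578011] = 24.197701
  V(1,-1) = exp(-r*dt) * [p_u*3.524569 + p_m*0.405431 + p_d*0.000000] = 0.849450
  V(1,+0) = exp(-r*dt) * [p_u*11.944393 + p_m*3.524569 + p_d*0.405431] = 4.356742
  V(1,+1) = exp(-r*dt) * [p_u*24.197701 + p_m*11.944393 + p_d*3.524569] = 12.420526
  V(0,+0) = exp(-r*dt) * [p_u*12.420526 + p_m*4.356742 + p_d*0.849450] = 5.054209


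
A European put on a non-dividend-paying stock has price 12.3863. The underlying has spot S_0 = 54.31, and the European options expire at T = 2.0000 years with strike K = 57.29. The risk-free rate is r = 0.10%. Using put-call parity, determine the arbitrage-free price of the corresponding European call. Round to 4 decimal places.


Put-call parity: C - P = S_0 * exp(-qT) - K * exp(-rT).
S_0 * exp(-qT) = 54.3100 * 1.00000000 = 54.31000000
K * exp(-rT) = 57.2900 * 0.99800200 = 57.17553450
C = P + S*exp(-qT) - K*exp(-rT)
C = 12.3863 + 54.31000000 - 57.17553450 = 9.5208

Answer: Call price = 9.5208


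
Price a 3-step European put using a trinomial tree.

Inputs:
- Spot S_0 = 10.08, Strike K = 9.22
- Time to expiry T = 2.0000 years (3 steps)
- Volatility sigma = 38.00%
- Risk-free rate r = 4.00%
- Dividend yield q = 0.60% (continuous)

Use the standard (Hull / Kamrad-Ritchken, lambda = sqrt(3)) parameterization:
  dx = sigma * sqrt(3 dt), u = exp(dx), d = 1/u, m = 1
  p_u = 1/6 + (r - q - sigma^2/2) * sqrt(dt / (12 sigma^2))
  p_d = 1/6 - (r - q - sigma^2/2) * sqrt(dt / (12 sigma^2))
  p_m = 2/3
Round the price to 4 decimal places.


Answer: Price = V(0,0) = 1.2607

Derivation:
dt = T/N = 0.666667; dx = sigma*sqrt(3*dt) = 0.537401
u = exp(dx) = 1.711553; d = 1/u = 0.584265
p_u = 0.142972, p_m = 0.666667, p_d = 0.190361
Discount per step: exp(-r*dt) = 0.973686
Stock lattice S(k, j) with j the centered position index:
  k=0: S(0,+0) = 10.0800
  k=1: S(1,-1) = 5.8894; S(1,+0) = 10.0800; S(1,+1) = 17.2525
  k=2: S(2,-2) = 3.4410; S(2,-1) = 5.8894; S(2,+0) = 10.0800; S(2,+1) = 17.2525; S(2,+2) = 29.5285
  k=3: S(3,-3) = 2.0104; S(3,-2) = 3.4410; S(3,-1) = 5.8894; S(3,+0) = 10.0800; S(3,+1) = 17.2525; S(3,+2) = 29.5285; S(3,+3) = 50.5396
Terminal payoffs V(N, j) = max(K - S_T, 0):
  V(3,-3) = 7.209568; V(3,-2) = 5.779038; V(3,-1) = 3.330612; V(3,+0) = 0.000000; V(3,+1) = 0.000000; V(3,+2) = 0.000000; V(3,+3) = 0.000000
Backward induction: V(k, j) = exp(-r*dt) * [p_u * V(k+1, j+1) + p_m * V(k+1, j) + p_d * V(k+1, j-1)]
  V(2,-2) = exp(-r*dt) * [p_u*3.330612 + p_m*5.779038 + p_d*7.209568] = 5.551273
  V(2,-1) = exp(-r*dt) * [p_u*0.000000 + p_m*3.330612 + p_d*5.779038] = 3.233134
  V(2,+0) = exp(-r*dt) * [p_u*0.000000 + p_m*0.000000 + p_d*3.330612] = 0.617335
  V(2,+1) = exp(-r*dt) * [p_u*0.000000 + p_m*0.000000 + p_d*0.000000] = 0.000000
  V(2,+2) = exp(-r*dt) * [p_u*0.000000 + p_m*0.000000 + p_d*0.000000] = 0.000000
  V(1,-1) = exp(-r*dt) * [p_u*0.617335 + p_m*3.233134 + p_d*5.551273] = 3.213582
  V(1,+0) = exp(-r*dt) * [p_u*0.000000 + p_m*0.617335 + p_d*3.233134] = 0.999994
  V(1,+1) = exp(-r*dt) * [p_u*0.000000 + p_m*0.000000 + p_d*0.617335] = 0.114424
  V(0,+0) = exp(-r*dt) * [p_u*0.114424 + p_m*0.999994 + p_d*3.213582] = 1.260692


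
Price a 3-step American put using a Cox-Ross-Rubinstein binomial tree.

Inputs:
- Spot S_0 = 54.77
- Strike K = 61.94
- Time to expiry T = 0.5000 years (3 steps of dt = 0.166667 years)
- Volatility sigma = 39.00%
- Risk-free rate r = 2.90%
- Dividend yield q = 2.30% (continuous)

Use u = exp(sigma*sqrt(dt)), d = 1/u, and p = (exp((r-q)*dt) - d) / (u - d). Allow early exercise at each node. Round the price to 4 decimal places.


Answer: Price = V(0,0) = 10.3100

Derivation:
dt = T/N = 0.166667
u = exp(sigma*sqrt(dt)) = 1.172592; d = 1/u = 0.852811
p = (exp((r-q)*dt) - d) / (u - d) = 0.463408
Discount per step: exp(-r*dt) = 0.995178
Stock lattice S(k, i) with i counting down-moves:
  k=0: S(0,0) = 54.7700
  k=1: S(1,0) = 64.2229; S(1,1) = 46.7085
  k=2: S(2,0) = 75.3072; S(2,1) = 54.7700; S(2,2) = 39.8335
  k=3: S(3,0) = 88.3047; S(3,1) = 64.2229; S(3,2) = 46.7085; S(3,3) = 33.9705
Terminal payoffs V(N, i) = max(K - S_T, 0):
  V(3,0) = 0.000000; V(3,1) = 0.000000; V(3,2) = 15.231518; V(3,3) = 27.969514
Backward induction: V(k, i) = exp(-r*dt) * [p * V(k+1, i) + (1-p) * V(k+1, i+1)]; then take max(V_cont, immediate exercise) for American.
  V(2,0) = exp(-r*dt) * [p*0.000000 + (1-p)*0.000000] = 0.000000; exercise = 0.000000; V(2,0) = max -> 0.000000
  V(2,1) = exp(-r*dt) * [p*0.000000 + (1-p)*15.231518] = 8.133697; exercise = 7.170000; V(2,1) = max -> 8.133697
  V(2,2) = exp(-r*dt) * [p*15.231518 + (1-p)*27.969514] = 21.960222; exercise = 22.106473; V(2,2) = max -> 22.106473
  V(1,0) = exp(-r*dt) * [p*0.000000 + (1-p)*8.133697] = 4.343430; exercise = 0.000000; V(1,0) = max -> 4.343430
  V(1,1) = exp(-r*dt) * [p*8.133697 + (1-p)*22.106473] = 15.556003; exercise = 15.231518; V(1,1) = max -> 15.556003
  V(0,0) = exp(-r*dt) * [p*4.343430 + (1-p)*15.556003] = 10.310050; exercise = 7.170000; V(0,0) = max -> 10.310050


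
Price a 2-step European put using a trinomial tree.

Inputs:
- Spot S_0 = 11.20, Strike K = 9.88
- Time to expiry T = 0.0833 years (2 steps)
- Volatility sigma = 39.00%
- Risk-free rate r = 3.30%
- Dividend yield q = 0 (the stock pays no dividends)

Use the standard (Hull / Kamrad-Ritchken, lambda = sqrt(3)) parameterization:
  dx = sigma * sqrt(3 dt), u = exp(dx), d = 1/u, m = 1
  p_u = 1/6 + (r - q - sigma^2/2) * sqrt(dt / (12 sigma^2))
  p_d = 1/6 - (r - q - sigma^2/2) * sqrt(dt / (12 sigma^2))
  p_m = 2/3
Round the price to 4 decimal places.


Answer: Price = V(0,0) = 0.0694

Derivation:
dt = T/N = 0.041650; dx = sigma*sqrt(3*dt) = 0.137858
u = exp(dx) = 1.147813; d = 1/u = 0.871222
p_u = 0.160163, p_m = 0.666667, p_d = 0.173170
Discount per step: exp(-r*dt) = 0.998626
Stock lattice S(k, j) with j the centered position index:
  k=0: S(0,+0) = 11.2000
  k=1: S(1,-1) = 9.7577; S(1,+0) = 11.2000; S(1,+1) = 12.8555
  k=2: S(2,-2) = 8.5011; S(2,-1) = 9.7577; S(2,+0) = 11.2000; S(2,+1) = 12.8555; S(2,+2) = 14.7557
Terminal payoffs V(N, j) = max(K - S_T, 0):
  V(2,-2) = 1.378885; V(2,-1) = 0.122312; V(2,+0) = 0.000000; V(2,+1) = 0.000000; V(2,+2) = 0.000000
Backward induction: V(k, j) = exp(-r*dt) * [p_u * V(k+1, j+1) + p_m * V(k+1, j) + p_d * V(k+1, j-1)]
  V(1,-1) = exp(-r*dt) * [p_u*0.000000 + p_m*0.122312 + p_d*1.378885] = 0.319882
  V(1,+0) = exp(-r*dt) * [p_u*0.000000 + p_m*0.000000 + p_d*0.122312] = 0.021152
  V(1,+1) = exp(-r*dt) * [p_u*0.000000 + p_m*0.000000 + p_d*0.000000] = 0.000000
  V(0,+0) = exp(-r*dt) * [p_u*0.000000 + p_m*0.021152 + p_d*0.319882] = 0.069400
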